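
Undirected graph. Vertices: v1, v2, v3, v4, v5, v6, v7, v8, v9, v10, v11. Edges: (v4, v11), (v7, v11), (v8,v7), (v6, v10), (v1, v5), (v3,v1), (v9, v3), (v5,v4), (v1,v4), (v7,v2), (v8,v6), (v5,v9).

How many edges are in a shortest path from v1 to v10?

6

Distance 0: v1.
Distance 1: v3, v4, v5.
Distance 2: v9, v11.
Distance 3: v7.
Distance 4: v2, v8.
Distance 5: v6.
Distance 6: v10 — contains v10.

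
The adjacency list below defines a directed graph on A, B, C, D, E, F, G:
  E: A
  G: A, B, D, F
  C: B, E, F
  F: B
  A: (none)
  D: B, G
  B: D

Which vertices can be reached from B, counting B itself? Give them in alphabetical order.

Start at B.
Its neighbours: D.
Then their neighbours: G.
Then next layer: A, F.
Nothing further is reachable.

A, B, D, F, G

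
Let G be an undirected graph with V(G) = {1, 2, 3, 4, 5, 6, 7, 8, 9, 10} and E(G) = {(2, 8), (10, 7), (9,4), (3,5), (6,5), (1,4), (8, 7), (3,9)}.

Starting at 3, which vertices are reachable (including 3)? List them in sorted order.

Start at 3.
Its neighbours: 5, 9.
Then their neighbours: 4, 6.
Then next layer: 1.
Nothing further is reachable.

1, 3, 4, 5, 6, 9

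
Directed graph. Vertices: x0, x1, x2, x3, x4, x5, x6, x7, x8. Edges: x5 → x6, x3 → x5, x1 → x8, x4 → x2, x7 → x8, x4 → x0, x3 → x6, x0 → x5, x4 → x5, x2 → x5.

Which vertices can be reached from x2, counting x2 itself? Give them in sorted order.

x2, x5, x6

Start at x2.
Its neighbours: x5.
Then their neighbours: x6.
Nothing further is reachable.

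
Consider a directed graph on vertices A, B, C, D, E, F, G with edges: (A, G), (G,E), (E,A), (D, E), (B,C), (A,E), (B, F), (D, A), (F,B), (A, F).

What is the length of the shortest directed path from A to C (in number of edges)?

Distance 0: A.
Distance 1: E, F, G.
Distance 2: B.
Distance 3: C — contains C.

3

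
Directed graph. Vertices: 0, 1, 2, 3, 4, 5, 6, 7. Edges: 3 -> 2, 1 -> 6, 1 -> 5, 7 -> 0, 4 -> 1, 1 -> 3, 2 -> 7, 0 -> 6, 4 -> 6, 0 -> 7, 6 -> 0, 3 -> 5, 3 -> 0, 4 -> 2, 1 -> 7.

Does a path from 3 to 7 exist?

Yes

Explore from 3.
Distance 1: reach 0, 2, 5.
Distance 2: reach 6, 7.
Found 7.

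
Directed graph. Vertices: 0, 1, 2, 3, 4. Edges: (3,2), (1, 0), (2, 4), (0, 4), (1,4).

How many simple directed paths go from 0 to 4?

1

0→4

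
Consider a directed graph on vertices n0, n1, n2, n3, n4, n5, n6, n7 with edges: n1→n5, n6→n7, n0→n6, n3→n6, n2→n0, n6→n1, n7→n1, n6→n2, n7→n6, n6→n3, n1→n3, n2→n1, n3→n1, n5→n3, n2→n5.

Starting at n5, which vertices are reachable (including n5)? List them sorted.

Start at n5.
Its neighbours: n3.
Then their neighbours: n1, n6.
Then next layer: n2, n7.
Then next layer: n0.
Nothing further is reachable.

n0, n1, n2, n3, n5, n6, n7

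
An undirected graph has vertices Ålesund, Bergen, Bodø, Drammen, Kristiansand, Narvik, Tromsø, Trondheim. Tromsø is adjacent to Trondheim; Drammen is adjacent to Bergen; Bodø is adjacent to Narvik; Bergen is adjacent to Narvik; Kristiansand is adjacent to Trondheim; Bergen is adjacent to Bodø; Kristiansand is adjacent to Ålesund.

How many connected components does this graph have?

From Ålesund: component {Ålesund, Kristiansand, Tromsø, Trondheim}.
From Bergen: component {Bergen, Bodø, Drammen, Narvik}.
That's 2 components.

2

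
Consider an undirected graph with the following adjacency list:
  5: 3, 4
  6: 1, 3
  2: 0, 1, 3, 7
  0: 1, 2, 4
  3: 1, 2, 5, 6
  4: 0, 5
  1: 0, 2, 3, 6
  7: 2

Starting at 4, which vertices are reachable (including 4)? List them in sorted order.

0, 1, 2, 3, 4, 5, 6, 7

Start at 4.
Its neighbours: 0, 5.
Then their neighbours: 1, 2, 3.
Then next layer: 6, 7.
Every vertex is now reached.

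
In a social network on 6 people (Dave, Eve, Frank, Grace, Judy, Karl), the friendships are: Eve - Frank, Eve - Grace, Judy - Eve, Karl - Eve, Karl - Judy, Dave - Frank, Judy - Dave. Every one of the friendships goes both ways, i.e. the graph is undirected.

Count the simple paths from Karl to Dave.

Karl–Eve–Frank–Dave
Karl–Eve–Judy–Dave
Karl–Judy–Dave
Karl–Judy–Eve–Frank–Dave

4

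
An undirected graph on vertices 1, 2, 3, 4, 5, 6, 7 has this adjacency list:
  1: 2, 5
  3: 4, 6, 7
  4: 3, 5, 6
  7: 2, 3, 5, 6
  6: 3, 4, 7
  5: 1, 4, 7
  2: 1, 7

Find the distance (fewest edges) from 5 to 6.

2

Distance 0: 5.
Distance 1: 1, 4, 7.
Distance 2: 2, 3, 6 — contains 6.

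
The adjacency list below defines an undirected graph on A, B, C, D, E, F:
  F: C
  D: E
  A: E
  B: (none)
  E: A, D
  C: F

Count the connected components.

3

From A: component {A, D, E}.
From B: component {B}.
From C: component {C, F}.
That's 3 components.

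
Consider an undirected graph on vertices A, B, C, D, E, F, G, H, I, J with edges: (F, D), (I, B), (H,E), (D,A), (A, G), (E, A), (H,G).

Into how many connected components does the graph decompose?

From A: component {A, D, E, F, G, H}.
From B: component {B, I}.
From C: component {C}.
From J: component {J}.
That's 4 components.

4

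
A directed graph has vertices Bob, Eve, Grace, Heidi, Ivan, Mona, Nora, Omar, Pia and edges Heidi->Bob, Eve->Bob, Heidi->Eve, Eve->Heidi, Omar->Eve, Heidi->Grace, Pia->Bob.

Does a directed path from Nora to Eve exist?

No

Nora has no outgoing edges, so nothing is reachable from it.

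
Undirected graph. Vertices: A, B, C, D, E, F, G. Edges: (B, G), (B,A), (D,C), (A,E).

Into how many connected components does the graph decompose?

3

From A: component {A, B, E, G}.
From C: component {C, D}.
From F: component {F}.
That's 3 components.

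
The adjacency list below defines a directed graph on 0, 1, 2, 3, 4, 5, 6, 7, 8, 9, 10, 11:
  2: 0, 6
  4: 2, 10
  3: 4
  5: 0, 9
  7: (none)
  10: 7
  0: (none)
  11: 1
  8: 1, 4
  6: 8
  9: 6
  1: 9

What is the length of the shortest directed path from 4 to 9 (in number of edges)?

5

Distance 0: 4.
Distance 1: 2, 10.
Distance 2: 0, 6, 7.
Distance 3: 8.
Distance 4: 1.
Distance 5: 9 — contains 9.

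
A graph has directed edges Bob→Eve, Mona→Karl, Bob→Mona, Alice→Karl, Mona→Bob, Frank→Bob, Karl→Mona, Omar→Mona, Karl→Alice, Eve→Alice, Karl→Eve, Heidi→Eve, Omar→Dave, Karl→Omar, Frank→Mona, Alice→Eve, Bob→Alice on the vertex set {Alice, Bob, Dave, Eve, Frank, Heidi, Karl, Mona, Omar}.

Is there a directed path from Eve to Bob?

Explore from Eve.
Distance 1: reach Alice.
Distance 2: reach Karl.
Distance 3: reach Mona, Omar.
Distance 4: reach Bob, Dave.
Found Bob.

Yes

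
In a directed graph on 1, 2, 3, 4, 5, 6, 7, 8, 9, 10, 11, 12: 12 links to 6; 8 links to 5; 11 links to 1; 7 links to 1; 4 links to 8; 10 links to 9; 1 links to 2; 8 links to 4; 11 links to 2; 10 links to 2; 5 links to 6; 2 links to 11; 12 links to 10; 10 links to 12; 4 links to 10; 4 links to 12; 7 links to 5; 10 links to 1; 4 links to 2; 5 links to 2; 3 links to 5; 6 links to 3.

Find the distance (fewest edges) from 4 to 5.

2

Distance 0: 4.
Distance 1: 2, 8, 10, 12.
Distance 2: 1, 5, 6, 9, 11 — contains 5.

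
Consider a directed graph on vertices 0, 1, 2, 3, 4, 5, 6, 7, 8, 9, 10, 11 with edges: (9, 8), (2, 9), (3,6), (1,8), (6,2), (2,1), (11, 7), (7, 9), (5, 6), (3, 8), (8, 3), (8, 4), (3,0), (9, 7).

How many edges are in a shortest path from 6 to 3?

Distance 0: 6.
Distance 1: 2.
Distance 2: 1, 9.
Distance 3: 7, 8.
Distance 4: 3, 4 — contains 3.

4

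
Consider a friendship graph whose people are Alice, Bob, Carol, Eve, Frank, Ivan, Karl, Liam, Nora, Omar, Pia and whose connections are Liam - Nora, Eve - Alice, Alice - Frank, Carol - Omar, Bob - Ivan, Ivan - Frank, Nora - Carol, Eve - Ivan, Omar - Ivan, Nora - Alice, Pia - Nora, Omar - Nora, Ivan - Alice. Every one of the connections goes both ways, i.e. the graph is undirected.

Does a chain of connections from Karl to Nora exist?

Karl has no edges, so nothing is reachable from it.

No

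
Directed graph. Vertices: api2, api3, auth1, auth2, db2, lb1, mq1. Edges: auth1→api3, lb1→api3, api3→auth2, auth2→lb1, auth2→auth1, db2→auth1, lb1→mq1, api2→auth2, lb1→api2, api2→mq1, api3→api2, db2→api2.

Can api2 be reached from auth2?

Explore from auth2.
Distance 1: reach auth1, lb1.
Distance 2: reach api2, api3, mq1.
Found api2.

Yes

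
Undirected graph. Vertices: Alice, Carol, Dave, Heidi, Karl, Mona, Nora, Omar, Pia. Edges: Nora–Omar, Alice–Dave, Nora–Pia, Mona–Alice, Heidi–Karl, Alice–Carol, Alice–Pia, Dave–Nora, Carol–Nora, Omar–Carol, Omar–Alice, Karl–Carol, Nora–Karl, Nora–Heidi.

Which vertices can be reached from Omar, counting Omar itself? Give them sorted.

Alice, Carol, Dave, Heidi, Karl, Mona, Nora, Omar, Pia

Start at Omar.
Its neighbours: Alice, Carol, Nora.
Then their neighbours: Dave, Heidi, Karl, Mona, Pia.
Every vertex is now reached.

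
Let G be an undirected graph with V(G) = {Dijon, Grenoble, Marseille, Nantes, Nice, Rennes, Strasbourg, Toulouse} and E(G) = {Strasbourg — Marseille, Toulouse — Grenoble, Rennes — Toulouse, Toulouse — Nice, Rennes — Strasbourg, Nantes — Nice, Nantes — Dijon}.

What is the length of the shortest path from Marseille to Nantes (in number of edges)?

5

Distance 0: Marseille.
Distance 1: Strasbourg.
Distance 2: Rennes.
Distance 3: Toulouse.
Distance 4: Grenoble, Nice.
Distance 5: Nantes — contains Nantes.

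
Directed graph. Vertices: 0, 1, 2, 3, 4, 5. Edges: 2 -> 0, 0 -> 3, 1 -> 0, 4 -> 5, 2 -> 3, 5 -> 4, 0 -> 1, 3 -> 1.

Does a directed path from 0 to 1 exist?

Explore from 0.
Distance 1: reach 1, 3.
Found 1.

Yes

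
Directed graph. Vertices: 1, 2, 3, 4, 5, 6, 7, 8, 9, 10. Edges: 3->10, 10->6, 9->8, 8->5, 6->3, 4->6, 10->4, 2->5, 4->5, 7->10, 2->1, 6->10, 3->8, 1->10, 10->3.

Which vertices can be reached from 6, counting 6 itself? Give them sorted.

Start at 6.
Its neighbours: 3, 10.
Then their neighbours: 4, 8.
Then next layer: 5.
Nothing further is reachable.

3, 4, 5, 6, 8, 10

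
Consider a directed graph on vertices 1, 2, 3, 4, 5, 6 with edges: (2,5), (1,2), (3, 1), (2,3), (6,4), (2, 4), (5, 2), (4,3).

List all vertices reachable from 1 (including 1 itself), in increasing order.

1, 2, 3, 4, 5

Start at 1.
Its neighbours: 2.
Then their neighbours: 3, 4, 5.
Nothing further is reachable.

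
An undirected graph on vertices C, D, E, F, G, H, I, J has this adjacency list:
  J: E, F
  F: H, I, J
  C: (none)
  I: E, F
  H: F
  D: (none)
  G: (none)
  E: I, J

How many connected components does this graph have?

4

From C: component {C}.
From D: component {D}.
From E: component {E, F, H, I, J}.
From G: component {G}.
That's 4 components.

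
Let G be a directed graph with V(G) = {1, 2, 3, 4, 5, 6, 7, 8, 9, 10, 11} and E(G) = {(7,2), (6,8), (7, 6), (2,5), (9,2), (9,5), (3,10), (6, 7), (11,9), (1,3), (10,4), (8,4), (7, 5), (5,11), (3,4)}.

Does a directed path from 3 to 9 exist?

Explore from 3.
Distance 1: reach 4, 10.
The search from 3 is exhausted; no directed path reaches 9.

No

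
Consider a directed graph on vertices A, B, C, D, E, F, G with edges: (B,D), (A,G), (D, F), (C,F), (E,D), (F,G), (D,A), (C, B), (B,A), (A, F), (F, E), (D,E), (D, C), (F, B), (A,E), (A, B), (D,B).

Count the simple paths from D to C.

D→C

1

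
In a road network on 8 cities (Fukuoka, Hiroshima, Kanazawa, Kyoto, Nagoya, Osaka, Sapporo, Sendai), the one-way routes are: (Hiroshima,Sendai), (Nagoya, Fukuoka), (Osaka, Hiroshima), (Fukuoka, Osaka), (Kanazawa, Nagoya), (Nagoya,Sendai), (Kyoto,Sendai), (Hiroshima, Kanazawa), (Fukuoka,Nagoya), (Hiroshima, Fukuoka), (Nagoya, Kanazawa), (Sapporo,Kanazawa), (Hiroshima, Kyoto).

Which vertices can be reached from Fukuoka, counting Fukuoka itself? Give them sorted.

Fukuoka, Hiroshima, Kanazawa, Kyoto, Nagoya, Osaka, Sendai

Start at Fukuoka.
Its neighbours: Nagoya, Osaka.
Then their neighbours: Hiroshima, Kanazawa, Sendai.
Then next layer: Kyoto.
Nothing further is reachable.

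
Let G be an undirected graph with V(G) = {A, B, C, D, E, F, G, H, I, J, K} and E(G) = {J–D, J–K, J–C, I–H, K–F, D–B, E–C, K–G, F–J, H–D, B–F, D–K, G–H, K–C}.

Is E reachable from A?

A has no edges, so nothing is reachable from it.

No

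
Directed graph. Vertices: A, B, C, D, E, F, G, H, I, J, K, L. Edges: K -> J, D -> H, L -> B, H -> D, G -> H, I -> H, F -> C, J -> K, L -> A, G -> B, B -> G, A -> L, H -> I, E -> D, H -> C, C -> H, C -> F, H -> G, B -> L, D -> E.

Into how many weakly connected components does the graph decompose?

2

From A: component {A, B, C, D, E, F, G, H, I, L}.
From J: component {J, K}.
That's 2 components.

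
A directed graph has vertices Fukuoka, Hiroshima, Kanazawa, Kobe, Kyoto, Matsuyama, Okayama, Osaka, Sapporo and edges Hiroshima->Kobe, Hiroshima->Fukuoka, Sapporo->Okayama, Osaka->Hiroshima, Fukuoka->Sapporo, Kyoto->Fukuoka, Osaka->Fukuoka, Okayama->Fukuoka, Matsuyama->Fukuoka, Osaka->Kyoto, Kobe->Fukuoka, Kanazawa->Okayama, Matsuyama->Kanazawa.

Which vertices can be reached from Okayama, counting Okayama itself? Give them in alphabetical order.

Start at Okayama.
Its neighbours: Fukuoka.
Then their neighbours: Sapporo.
Nothing further is reachable.

Fukuoka, Okayama, Sapporo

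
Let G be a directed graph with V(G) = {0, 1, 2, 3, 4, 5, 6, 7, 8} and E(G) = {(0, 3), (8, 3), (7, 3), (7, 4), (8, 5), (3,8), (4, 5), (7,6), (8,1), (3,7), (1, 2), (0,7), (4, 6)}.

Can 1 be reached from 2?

2 has no outgoing edges, so nothing is reachable from it.

No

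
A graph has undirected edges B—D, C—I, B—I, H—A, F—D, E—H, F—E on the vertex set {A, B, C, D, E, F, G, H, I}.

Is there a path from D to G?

Explore from D.
Distance 1: reach B, F.
Distance 2: reach E, I.
Distance 3: reach C, H.
Distance 4: reach A.
The search is exhausted without reaching G; it lies in a different component.

No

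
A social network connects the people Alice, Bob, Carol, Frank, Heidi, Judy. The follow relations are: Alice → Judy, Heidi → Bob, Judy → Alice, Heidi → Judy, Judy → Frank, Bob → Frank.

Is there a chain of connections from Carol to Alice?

Carol has no outgoing edges, so nothing is reachable from it.

No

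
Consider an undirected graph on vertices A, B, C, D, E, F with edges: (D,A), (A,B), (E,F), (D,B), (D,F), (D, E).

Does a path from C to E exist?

C has no edges, so nothing is reachable from it.

No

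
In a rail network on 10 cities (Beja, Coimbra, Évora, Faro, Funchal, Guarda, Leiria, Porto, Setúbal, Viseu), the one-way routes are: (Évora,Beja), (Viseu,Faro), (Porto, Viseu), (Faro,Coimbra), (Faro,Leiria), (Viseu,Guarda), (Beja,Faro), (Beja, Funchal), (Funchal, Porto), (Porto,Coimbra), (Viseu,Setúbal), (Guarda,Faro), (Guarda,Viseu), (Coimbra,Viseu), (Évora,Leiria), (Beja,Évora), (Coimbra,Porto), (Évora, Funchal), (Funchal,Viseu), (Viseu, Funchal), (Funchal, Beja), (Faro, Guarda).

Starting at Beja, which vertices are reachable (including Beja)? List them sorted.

Beja, Coimbra, Évora, Faro, Funchal, Guarda, Leiria, Porto, Setúbal, Viseu

Start at Beja.
Its neighbours: Évora, Faro, Funchal.
Then their neighbours: Coimbra, Guarda, Leiria, Porto, Viseu.
Then next layer: Setúbal.
Every vertex is now reached.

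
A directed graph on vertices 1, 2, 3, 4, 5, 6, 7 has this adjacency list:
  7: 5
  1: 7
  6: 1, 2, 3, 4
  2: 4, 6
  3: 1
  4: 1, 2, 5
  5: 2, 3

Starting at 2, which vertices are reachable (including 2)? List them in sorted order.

Start at 2.
Its neighbours: 4, 6.
Then their neighbours: 1, 3, 5.
Then next layer: 7.
Every vertex is now reached.

1, 2, 3, 4, 5, 6, 7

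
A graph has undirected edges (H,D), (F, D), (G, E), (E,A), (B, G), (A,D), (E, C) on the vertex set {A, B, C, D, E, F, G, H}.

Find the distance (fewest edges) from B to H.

Distance 0: B.
Distance 1: G.
Distance 2: E.
Distance 3: A, C.
Distance 4: D.
Distance 5: F, H — contains H.

5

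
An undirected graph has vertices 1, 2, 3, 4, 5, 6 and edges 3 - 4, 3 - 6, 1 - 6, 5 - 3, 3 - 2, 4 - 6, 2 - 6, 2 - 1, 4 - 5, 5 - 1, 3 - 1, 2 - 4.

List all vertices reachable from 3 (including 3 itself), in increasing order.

1, 2, 3, 4, 5, 6

Start at 3.
Its neighbours: 1, 2, 4, 5, 6.
Every vertex is now reached.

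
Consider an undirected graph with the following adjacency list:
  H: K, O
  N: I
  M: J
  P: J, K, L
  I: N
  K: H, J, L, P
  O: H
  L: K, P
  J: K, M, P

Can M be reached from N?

Explore from N.
Distance 1: reach I.
The search is exhausted without reaching M; it lies in a different component.

No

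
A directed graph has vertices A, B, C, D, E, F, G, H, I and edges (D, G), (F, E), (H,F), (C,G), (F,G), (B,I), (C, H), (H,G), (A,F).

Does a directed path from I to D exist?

I has no outgoing edges, so nothing is reachable from it.

No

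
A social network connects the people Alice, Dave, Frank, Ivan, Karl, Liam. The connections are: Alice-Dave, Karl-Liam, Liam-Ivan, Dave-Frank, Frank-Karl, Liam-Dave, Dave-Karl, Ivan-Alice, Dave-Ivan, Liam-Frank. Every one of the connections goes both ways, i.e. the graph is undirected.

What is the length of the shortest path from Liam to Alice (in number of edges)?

Distance 0: Liam.
Distance 1: Dave, Frank, Ivan, Karl.
Distance 2: Alice — contains Alice.

2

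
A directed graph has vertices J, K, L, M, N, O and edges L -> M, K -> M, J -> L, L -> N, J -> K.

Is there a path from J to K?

Explore from J.
Distance 1: reach K, L.
Found K.

Yes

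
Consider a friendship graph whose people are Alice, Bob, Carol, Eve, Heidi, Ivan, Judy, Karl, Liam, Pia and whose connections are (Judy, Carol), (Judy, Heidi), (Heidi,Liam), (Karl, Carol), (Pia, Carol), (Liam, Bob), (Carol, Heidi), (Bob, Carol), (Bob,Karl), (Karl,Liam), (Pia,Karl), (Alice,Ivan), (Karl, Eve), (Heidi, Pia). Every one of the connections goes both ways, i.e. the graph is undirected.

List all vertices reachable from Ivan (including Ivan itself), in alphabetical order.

Start at Ivan.
Its neighbours: Alice.
Nothing further is reachable.

Alice, Ivan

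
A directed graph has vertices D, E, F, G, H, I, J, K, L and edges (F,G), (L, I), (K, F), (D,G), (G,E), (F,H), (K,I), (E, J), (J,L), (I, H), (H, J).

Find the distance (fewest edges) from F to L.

3

Distance 0: F.
Distance 1: G, H.
Distance 2: E, J.
Distance 3: L — contains L.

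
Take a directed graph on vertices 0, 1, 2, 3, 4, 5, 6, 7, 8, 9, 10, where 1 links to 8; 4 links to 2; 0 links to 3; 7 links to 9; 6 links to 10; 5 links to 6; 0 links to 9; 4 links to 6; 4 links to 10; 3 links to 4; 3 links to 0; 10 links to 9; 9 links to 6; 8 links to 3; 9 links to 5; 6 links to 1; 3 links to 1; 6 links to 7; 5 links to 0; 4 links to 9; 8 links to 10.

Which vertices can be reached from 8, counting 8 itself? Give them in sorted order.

Start at 8.
Its neighbours: 3, 10.
Then their neighbours: 0, 1, 4, 9.
Then next layer: 2, 5, 6.
Then next layer: 7.
Every vertex is now reached.

0, 1, 2, 3, 4, 5, 6, 7, 8, 9, 10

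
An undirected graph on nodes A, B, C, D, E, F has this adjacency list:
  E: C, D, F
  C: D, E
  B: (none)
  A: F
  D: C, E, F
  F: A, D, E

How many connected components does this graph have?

From A: component {A, C, D, E, F}.
From B: component {B}.
That's 2 components.

2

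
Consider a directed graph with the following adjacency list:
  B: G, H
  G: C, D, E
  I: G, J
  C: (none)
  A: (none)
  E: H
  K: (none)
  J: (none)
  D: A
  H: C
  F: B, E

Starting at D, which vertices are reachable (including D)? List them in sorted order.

A, D

Start at D.
Its neighbours: A.
Nothing further is reachable.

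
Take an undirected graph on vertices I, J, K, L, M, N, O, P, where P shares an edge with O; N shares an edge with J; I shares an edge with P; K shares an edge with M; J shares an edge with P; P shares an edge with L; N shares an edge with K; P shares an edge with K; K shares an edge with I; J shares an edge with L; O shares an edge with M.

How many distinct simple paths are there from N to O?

N–J–L–P–I–K–M–O
N–J–L–P–K–M–O
N–J–L–P–O
N–J–P–I–K–M–O
N–J–P–K–M–O
N–J–P–O
N–K–I–P–O
N–K–M–O
N–K–P–O

9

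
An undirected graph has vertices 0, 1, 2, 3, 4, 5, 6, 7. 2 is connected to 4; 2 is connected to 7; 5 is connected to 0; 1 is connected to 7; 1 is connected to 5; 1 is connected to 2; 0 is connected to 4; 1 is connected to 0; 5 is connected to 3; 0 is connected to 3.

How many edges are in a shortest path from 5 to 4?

Distance 0: 5.
Distance 1: 0, 1, 3.
Distance 2: 2, 4, 7 — contains 4.

2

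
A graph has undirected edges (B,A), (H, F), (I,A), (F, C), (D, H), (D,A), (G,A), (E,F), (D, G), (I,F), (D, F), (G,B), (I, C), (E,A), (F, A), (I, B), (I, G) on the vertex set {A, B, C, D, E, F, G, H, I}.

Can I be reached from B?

Yes

Explore from B.
Distance 1: reach A, G, I.
Found I.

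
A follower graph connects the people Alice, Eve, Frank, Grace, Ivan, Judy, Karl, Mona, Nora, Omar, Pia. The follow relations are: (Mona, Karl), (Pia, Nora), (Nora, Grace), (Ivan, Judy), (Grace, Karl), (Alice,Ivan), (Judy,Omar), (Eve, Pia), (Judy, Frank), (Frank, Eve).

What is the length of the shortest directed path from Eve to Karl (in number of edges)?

4

Distance 0: Eve.
Distance 1: Pia.
Distance 2: Nora.
Distance 3: Grace.
Distance 4: Karl — contains Karl.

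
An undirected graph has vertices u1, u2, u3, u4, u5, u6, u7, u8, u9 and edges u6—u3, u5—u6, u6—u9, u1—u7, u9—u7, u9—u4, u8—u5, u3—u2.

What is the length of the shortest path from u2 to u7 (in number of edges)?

4

Distance 0: u2.
Distance 1: u3.
Distance 2: u6.
Distance 3: u5, u9.
Distance 4: u4, u7, u8 — contains u7.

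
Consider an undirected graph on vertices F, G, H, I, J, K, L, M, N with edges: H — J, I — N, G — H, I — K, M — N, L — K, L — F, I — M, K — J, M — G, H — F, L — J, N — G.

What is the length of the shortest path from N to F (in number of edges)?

3

Distance 0: N.
Distance 1: G, I, M.
Distance 2: H, K.
Distance 3: F, J, L — contains F.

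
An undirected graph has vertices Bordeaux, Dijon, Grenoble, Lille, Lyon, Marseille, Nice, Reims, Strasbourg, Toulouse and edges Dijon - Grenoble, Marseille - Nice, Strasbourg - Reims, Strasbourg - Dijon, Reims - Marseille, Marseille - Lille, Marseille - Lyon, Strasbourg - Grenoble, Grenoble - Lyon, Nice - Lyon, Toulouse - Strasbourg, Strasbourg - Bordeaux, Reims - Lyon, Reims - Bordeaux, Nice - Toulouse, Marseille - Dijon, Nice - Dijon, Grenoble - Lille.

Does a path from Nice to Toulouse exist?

Yes

Explore from Nice.
Distance 1: reach Dijon, Lyon, Marseille, Toulouse.
Found Toulouse.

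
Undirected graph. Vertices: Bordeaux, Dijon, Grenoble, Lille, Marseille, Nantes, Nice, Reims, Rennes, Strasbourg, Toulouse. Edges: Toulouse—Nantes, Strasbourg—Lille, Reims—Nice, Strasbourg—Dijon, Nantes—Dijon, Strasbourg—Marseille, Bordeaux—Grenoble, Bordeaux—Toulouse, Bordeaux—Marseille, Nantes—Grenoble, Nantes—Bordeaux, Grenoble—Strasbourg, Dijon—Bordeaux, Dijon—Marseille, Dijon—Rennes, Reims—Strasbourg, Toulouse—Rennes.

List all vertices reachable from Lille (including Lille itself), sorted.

Start at Lille.
Its neighbours: Strasbourg.
Then their neighbours: Dijon, Grenoble, Marseille, Reims.
Then next layer: Bordeaux, Nantes, Nice, Rennes.
Then next layer: Toulouse.
Every vertex is now reached.

Bordeaux, Dijon, Grenoble, Lille, Marseille, Nantes, Nice, Reims, Rennes, Strasbourg, Toulouse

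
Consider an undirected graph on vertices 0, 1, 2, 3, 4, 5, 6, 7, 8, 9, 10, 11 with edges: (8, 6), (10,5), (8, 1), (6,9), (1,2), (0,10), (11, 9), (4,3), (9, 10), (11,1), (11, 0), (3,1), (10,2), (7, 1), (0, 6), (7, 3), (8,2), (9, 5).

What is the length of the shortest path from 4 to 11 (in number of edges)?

3

Distance 0: 4.
Distance 1: 3.
Distance 2: 1, 7.
Distance 3: 2, 8, 11 — contains 11.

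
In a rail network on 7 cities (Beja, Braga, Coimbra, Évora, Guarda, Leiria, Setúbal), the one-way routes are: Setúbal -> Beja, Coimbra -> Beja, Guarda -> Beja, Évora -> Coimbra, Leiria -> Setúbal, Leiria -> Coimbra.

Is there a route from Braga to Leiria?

Braga has no outgoing edges, so nothing is reachable from it.

No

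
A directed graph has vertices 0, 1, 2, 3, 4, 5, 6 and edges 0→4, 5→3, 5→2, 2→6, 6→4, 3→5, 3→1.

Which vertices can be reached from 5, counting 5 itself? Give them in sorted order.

1, 2, 3, 4, 5, 6

Start at 5.
Its neighbours: 2, 3.
Then their neighbours: 1, 6.
Then next layer: 4.
Nothing further is reachable.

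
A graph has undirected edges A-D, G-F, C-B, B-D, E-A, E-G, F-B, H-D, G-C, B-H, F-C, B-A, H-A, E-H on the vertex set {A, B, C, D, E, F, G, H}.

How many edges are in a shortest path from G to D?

3

Distance 0: G.
Distance 1: C, E, F.
Distance 2: A, B, H.
Distance 3: D — contains D.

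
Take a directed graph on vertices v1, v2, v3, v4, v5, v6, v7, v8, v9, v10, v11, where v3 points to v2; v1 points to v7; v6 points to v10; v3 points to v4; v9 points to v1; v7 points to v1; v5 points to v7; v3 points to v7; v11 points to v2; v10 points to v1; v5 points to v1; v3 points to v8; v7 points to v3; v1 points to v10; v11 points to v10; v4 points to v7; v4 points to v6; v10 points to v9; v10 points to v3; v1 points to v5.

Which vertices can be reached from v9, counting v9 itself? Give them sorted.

Start at v9.
Its neighbours: v1.
Then their neighbours: v5, v7, v10.
Then next layer: v3.
Then next layer: v2, v4, v8.
Then next layer: v6.
Nothing further is reachable.

v1, v2, v3, v4, v5, v6, v7, v8, v9, v10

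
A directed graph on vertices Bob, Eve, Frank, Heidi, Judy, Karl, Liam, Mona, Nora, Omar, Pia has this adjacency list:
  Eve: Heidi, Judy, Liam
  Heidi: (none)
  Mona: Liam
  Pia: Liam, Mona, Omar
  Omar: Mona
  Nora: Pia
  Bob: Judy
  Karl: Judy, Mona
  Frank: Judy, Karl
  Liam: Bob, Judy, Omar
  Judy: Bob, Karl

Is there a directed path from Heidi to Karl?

Heidi has no outgoing edges, so nothing is reachable from it.

No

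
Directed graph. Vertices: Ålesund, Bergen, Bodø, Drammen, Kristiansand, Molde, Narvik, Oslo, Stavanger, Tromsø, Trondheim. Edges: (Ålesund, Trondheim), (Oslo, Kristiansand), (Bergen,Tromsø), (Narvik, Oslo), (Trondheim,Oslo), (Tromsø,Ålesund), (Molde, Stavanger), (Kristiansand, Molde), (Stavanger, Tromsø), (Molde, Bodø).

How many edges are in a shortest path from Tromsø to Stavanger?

6

Distance 0: Tromsø.
Distance 1: Ålesund.
Distance 2: Trondheim.
Distance 3: Oslo.
Distance 4: Kristiansand.
Distance 5: Molde.
Distance 6: Bodø, Stavanger — contains Stavanger.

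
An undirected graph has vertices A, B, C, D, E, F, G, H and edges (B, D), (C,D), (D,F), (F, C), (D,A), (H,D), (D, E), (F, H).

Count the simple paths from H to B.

3

H–D–B
H–F–C–D–B
H–F–D–B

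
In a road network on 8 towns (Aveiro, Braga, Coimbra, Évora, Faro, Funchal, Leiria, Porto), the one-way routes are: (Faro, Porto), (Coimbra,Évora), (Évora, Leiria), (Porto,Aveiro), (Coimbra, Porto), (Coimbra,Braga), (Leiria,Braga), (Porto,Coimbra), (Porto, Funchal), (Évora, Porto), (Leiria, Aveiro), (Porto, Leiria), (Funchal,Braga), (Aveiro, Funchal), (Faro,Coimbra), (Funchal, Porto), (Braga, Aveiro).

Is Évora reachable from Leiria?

Explore from Leiria.
Distance 1: reach Aveiro, Braga.
Distance 2: reach Funchal.
Distance 3: reach Porto.
Distance 4: reach Coimbra.
Distance 5: reach Évora.
Found Évora.

Yes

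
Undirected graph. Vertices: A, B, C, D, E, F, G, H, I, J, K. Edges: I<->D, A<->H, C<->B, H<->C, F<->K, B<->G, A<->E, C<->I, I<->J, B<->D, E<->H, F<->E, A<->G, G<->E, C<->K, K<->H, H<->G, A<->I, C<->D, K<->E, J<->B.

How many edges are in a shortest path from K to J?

Distance 0: K.
Distance 1: C, E, F, H.
Distance 2: A, B, D, G, I.
Distance 3: J — contains J.

3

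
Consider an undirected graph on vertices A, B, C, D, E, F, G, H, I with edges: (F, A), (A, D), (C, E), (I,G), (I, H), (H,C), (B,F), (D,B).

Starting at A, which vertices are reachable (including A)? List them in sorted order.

Start at A.
Its neighbours: D, F.
Then their neighbours: B.
Nothing further is reachable.

A, B, D, F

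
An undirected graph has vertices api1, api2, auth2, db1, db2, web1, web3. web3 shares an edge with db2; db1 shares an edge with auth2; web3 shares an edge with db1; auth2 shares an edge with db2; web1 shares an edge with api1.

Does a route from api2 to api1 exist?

api2 has no edges, so nothing is reachable from it.

No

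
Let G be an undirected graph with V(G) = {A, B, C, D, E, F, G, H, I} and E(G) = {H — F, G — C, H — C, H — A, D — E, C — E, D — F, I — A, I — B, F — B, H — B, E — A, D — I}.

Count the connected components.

From A: component {A, B, C, D, E, F, G, H, I}.
That's 1 component.

1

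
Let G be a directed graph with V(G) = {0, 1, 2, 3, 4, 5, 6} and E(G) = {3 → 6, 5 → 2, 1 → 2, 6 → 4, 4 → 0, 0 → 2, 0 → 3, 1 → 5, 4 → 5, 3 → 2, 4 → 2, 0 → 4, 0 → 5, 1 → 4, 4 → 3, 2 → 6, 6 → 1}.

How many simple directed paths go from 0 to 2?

0→2
0→3→2
0→3→6→1→2
0→3→6→1→4→2
0→3→6→1→4→5→2
0→3→6→1→5→2
0→3→6→4→2
0→3→6→4→5→2
0→4→2
0→4→3→2
0→4→3→6→1→2
0→4→3→6→1→5→2
0→4→5→2
0→5→2

14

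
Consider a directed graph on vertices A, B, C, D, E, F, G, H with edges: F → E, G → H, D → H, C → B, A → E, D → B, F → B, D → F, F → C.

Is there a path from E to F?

No

E has no outgoing edges, so nothing is reachable from it.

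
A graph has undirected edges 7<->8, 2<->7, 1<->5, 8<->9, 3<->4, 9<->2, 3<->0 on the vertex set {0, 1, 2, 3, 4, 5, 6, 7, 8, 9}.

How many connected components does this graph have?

4

From 0: component {0, 3, 4}.
From 1: component {1, 5}.
From 2: component {2, 7, 8, 9}.
From 6: component {6}.
That's 4 components.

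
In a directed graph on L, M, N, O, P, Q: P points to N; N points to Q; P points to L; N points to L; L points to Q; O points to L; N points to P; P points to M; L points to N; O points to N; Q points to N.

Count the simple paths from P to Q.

4

P→L→N→Q
P→L→Q
P→N→L→Q
P→N→Q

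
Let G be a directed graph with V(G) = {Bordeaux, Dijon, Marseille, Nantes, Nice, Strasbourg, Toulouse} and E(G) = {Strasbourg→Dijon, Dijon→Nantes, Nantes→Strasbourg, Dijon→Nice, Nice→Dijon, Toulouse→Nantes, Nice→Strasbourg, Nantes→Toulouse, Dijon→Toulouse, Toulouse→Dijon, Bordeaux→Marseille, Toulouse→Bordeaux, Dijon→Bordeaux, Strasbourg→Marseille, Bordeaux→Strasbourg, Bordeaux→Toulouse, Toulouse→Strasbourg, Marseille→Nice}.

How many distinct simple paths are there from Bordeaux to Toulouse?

9

Bordeaux→Marseille→Nice→Dijon→Nantes→Toulouse
Bordeaux→Marseille→Nice→Dijon→Toulouse
Bordeaux→Marseille→Nice→Strasbourg→Dijon→Nantes→Toulouse
Bordeaux→Marseille→Nice→Strasbourg→Dijon→Toulouse
Bordeaux→Strasbourg→Dijon→Nantes→Toulouse
Bordeaux→Strasbourg→Dijon→Toulouse
Bordeaux→Strasbourg→Marseille→Nice→Dijon→Nantes→Toulouse
Bordeaux→Strasbourg→Marseille→Nice→Dijon→Toulouse
Bordeaux→Toulouse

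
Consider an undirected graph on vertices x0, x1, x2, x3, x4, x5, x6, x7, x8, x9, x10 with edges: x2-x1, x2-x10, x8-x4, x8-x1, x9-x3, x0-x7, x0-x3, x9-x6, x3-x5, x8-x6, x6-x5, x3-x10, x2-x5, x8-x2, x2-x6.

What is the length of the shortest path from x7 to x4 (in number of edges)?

6

Distance 0: x7.
Distance 1: x0.
Distance 2: x3.
Distance 3: x5, x9, x10.
Distance 4: x2, x6.
Distance 5: x1, x8.
Distance 6: x4 — contains x4.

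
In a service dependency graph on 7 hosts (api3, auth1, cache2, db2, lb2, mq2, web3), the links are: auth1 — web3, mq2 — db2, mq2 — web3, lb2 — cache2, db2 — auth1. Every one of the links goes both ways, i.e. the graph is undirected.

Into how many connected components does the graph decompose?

3

From api3: component {api3}.
From auth1: component {auth1, db2, mq2, web3}.
From cache2: component {cache2, lb2}.
That's 3 components.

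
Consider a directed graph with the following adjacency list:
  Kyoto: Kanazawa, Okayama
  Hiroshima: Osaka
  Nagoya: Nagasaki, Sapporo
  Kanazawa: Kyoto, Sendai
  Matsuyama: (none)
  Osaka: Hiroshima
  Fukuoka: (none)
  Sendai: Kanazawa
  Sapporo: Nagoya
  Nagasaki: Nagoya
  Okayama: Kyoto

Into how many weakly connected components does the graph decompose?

5

From Fukuoka: component {Fukuoka}.
From Hiroshima: component {Hiroshima, Osaka}.
From Kanazawa: component {Kanazawa, Kyoto, Okayama, Sendai}.
From Matsuyama: component {Matsuyama}.
From Nagasaki: component {Nagasaki, Nagoya, Sapporo}.
That's 5 components.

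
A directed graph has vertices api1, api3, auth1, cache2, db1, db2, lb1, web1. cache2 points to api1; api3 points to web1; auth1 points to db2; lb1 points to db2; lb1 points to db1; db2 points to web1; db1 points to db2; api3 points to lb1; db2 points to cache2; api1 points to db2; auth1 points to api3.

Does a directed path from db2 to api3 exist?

No

Explore from db2.
Distance 1: reach cache2, web1.
Distance 2: reach api1.
The search from db2 is exhausted; no directed path reaches api3.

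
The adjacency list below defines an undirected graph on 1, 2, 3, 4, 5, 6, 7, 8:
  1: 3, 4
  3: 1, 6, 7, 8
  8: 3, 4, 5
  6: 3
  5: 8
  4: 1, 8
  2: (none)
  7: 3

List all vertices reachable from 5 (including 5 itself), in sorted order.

1, 3, 4, 5, 6, 7, 8

Start at 5.
Its neighbours: 8.
Then their neighbours: 3, 4.
Then next layer: 1, 6, 7.
Nothing further is reachable.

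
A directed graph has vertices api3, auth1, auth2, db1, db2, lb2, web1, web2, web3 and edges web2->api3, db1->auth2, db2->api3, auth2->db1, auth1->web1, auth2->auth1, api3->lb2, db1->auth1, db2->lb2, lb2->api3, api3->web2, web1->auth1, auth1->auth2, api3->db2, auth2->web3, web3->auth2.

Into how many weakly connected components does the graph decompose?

2

From api3: component {api3, db2, lb2, web2}.
From auth1: component {auth1, auth2, db1, web1, web3}.
That's 2 components.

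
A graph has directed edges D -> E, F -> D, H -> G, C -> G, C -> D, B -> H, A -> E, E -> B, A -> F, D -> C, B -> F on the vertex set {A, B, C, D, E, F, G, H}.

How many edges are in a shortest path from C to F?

Distance 0: C.
Distance 1: D, G.
Distance 2: E.
Distance 3: B.
Distance 4: F, H — contains F.

4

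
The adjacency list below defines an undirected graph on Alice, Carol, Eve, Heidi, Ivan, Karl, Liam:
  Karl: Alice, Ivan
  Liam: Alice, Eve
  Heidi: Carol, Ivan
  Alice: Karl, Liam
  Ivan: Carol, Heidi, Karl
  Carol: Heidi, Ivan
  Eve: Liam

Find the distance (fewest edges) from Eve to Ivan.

4

Distance 0: Eve.
Distance 1: Liam.
Distance 2: Alice.
Distance 3: Karl.
Distance 4: Ivan — contains Ivan.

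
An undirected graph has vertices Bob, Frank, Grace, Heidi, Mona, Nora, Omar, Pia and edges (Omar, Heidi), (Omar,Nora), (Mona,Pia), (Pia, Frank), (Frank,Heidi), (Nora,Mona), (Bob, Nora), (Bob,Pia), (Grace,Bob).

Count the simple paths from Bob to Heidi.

Bob–Nora–Mona–Pia–Frank–Heidi
Bob–Nora–Omar–Heidi
Bob–Pia–Frank–Heidi
Bob–Pia–Mona–Nora–Omar–Heidi

4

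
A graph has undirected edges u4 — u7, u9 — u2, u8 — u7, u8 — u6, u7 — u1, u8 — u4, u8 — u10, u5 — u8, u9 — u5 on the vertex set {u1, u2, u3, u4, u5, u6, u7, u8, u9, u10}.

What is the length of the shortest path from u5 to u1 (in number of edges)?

3

Distance 0: u5.
Distance 1: u8, u9.
Distance 2: u2, u4, u6, u7, u10.
Distance 3: u1 — contains u1.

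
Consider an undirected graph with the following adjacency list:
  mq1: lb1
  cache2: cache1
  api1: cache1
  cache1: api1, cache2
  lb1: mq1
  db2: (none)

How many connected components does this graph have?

3

From api1: component {api1, cache1, cache2}.
From db2: component {db2}.
From lb1: component {lb1, mq1}.
That's 3 components.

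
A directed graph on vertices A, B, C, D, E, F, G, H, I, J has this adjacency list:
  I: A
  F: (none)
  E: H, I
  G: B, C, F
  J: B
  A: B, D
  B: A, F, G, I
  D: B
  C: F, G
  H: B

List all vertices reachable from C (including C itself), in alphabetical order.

A, B, C, D, F, G, I

Start at C.
Its neighbours: F, G.
Then their neighbours: B.
Then next layer: A, I.
Then next layer: D.
Nothing further is reachable.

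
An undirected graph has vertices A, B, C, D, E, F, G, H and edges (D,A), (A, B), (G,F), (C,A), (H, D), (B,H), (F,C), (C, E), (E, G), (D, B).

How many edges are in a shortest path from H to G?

Distance 0: H.
Distance 1: B, D.
Distance 2: A.
Distance 3: C.
Distance 4: E, F.
Distance 5: G — contains G.

5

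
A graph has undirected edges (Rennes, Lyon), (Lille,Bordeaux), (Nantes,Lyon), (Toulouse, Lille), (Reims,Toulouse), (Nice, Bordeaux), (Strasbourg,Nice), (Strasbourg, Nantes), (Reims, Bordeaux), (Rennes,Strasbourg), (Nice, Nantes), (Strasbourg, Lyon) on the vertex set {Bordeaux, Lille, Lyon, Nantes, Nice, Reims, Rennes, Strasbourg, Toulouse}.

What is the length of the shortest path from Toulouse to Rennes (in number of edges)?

Distance 0: Toulouse.
Distance 1: Lille, Reims.
Distance 2: Bordeaux.
Distance 3: Nice.
Distance 4: Nantes, Strasbourg.
Distance 5: Lyon, Rennes — contains Rennes.

5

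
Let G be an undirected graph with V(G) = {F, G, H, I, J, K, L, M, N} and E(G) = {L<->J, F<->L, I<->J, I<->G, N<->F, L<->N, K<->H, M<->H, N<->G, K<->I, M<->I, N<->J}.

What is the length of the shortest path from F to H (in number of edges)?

Distance 0: F.
Distance 1: L, N.
Distance 2: G, J.
Distance 3: I.
Distance 4: K, M.
Distance 5: H — contains H.

5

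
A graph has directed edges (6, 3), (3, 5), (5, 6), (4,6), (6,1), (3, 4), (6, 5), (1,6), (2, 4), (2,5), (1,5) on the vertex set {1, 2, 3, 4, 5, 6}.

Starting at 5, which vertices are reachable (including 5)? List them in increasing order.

Start at 5.
Its neighbours: 6.
Then their neighbours: 1, 3.
Then next layer: 4.
Nothing further is reachable.

1, 3, 4, 5, 6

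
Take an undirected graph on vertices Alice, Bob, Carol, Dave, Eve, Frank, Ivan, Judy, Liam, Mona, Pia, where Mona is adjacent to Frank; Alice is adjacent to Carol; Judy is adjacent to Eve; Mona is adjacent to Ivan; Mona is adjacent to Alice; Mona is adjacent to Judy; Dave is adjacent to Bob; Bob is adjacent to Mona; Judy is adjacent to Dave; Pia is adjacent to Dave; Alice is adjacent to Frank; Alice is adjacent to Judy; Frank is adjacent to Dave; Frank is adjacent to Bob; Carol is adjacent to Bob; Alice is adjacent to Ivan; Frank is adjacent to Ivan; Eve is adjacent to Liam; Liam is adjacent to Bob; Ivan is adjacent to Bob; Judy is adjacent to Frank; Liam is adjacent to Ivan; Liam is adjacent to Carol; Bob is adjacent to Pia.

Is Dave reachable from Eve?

Explore from Eve.
Distance 1: reach Judy, Liam.
Distance 2: reach Alice, Bob, Carol, Dave, Frank, Ivan, Mona.
Found Dave.

Yes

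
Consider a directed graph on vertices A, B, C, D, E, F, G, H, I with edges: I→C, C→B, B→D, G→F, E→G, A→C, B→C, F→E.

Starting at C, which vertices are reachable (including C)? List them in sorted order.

B, C, D

Start at C.
Its neighbours: B.
Then their neighbours: D.
Nothing further is reachable.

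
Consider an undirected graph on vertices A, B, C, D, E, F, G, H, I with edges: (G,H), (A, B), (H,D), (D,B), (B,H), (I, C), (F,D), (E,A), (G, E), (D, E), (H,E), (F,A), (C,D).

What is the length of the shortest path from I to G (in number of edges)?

Distance 0: I.
Distance 1: C.
Distance 2: D.
Distance 3: B, E, F, H.
Distance 4: A, G — contains G.

4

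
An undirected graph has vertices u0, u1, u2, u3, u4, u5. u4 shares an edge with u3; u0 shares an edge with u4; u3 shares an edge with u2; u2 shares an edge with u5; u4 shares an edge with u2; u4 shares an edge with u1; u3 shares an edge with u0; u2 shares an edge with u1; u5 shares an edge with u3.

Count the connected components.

1

From u0: component {u0, u1, u2, u3, u4, u5}.
That's 1 component.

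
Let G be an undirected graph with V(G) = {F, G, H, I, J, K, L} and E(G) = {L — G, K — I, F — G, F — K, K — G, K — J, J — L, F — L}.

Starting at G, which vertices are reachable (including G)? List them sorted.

Start at G.
Its neighbours: F, K, L.
Then their neighbours: I, J.
Nothing further is reachable.

F, G, I, J, K, L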